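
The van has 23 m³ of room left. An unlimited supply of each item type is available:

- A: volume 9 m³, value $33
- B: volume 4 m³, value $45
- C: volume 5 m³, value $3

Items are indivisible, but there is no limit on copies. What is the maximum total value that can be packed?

Best value-per-unit is B at 45/4, and filling with it alone uses volume 5×4=20. No mix of the others beats 5×45 = 225.

$225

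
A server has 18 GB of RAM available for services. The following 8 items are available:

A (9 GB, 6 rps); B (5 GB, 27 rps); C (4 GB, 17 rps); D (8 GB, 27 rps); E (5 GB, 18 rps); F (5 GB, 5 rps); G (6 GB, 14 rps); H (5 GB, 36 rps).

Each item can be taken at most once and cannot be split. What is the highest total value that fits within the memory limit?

Check high-value combinations within 18 GB:
- B+D+H: memory 5+8+5=18, value 27+27+36=90
- B+E+H: memory 5+5+5=15, value 27+18+36=81
- D+E+H: memory 8+5+5=18, value 27+18+36=81
- B+C+H: memory 5+4+5=14, value 27+17+36=80
- C+D+H: memory 4+8+5=17, value 17+27+36=80
Best: 90 rps.

90 rps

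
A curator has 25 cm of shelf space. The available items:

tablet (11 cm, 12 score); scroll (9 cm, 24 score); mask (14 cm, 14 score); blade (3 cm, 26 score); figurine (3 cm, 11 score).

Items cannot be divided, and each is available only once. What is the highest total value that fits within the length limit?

62 score

Check high-value combinations within 25 cm:
- tablet+scroll+blade: length 11+9+3=23, value 12+24+26=62
- scroll+blade+figurine: length 9+3+3=15, value 24+26+11=61
- mask+blade+figurine: length 14+3+3=20, value 14+26+11=51
Best: 62 score.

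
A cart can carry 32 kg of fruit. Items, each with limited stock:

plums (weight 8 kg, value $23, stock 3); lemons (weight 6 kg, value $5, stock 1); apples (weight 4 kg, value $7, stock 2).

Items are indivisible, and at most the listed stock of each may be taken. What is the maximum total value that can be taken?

Top feasible selections:
- 3×plums + 2×apples: weight 32, value 83
- 3×plums + 1×apples: weight 28, value 76
Best: $83.

$83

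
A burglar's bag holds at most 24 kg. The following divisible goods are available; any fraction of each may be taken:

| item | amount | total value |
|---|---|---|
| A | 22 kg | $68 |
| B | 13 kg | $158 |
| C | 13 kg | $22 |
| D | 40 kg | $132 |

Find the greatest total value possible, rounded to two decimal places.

194.30

Take in order of value per unit:
- B (158/13 per unit): all 13 → value 158, running total 158.00
- D (132/40 per unit): 11 of 40 → value 11×132/40 = 36.3000, running total 194.30
Total 194.30.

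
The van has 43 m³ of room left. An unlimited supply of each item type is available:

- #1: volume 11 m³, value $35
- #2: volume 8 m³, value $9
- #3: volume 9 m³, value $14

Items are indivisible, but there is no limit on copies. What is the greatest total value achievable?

Best value-per-unit is #1 at 35/11; filling with it alone gives 3×35 = 105.
Optimal mix: 3×#1 + 1×#3 → volume 42, value 119.

$119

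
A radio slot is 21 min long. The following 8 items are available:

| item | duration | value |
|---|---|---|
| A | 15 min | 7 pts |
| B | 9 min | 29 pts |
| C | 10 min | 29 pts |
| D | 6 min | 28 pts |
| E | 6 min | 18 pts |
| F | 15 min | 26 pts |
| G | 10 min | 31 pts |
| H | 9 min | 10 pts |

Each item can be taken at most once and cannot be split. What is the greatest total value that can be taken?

75 pts

Check high-value combinations within 21 min:
- B+D+E: duration 9+6+6=21, value 29+28+18=75
- B+G: duration 9+10=19, value 29+31=60
- C+G: duration 10+10=20, value 29+31=60
- D+G: duration 6+10=16, value 28+31=59
Best: 75 pts.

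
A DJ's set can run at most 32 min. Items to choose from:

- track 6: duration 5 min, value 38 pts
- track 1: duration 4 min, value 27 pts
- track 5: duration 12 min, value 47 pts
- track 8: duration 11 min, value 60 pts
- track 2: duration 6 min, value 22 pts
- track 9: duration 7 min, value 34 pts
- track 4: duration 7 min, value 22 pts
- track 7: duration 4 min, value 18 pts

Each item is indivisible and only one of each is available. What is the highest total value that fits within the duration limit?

177 pts

Check high-value combinations within 32 min:
- track 6+track 1+track 8+track 9+track 7: duration 5+4+11+7+4=31, value 38+27+60+34+18=177
- track 6+track 1+track 5+track 8: duration 5+4+12+11=32, value 38+27+47+60=172
- track 6+track 1+track 8+track 2+track 7: duration 5+4+11+6+4=30, value 38+27+60+22+18=165
- track 6+track 1+track 8+track 4+track 7: duration 5+4+11+7+4=31, value 38+27+60+22+18=165
Best: 177 pts.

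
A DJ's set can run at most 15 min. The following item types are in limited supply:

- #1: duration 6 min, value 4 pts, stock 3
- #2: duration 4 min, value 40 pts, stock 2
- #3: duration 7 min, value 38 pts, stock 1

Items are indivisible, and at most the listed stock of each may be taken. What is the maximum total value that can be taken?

Best selections within duration 15 and stock limits:
- 2×#2 + 1×#3: duration 15, value 118
- 1×#1 + 2×#2: duration 14, value 84
- 2×#2: duration 8, value 80
- 1×#2 + 1×#3: duration 11, value 78
Best: 118 pts.

118 pts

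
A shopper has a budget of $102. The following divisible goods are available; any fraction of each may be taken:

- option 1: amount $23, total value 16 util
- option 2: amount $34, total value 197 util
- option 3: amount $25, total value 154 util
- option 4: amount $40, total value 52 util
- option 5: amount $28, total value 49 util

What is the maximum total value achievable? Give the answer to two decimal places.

419.50

Take in order of value per unit:
- option 3 (154/25 per unit): all 25 → value 154, running total 154.00
- option 2 (197/34 per unit): all 34 → value 197, running total 351.00
- option 5 (49/28 per unit): all 28 → value 49, running total 400.00
- option 4 (52/40 per unit): 15 of 40 → value 15×52/40 = 19.5000, running total 419.50
Total 419.50.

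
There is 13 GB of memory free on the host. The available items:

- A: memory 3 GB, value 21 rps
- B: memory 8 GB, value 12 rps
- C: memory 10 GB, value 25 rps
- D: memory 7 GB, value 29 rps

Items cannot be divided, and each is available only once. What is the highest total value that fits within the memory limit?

50 rps

Check high-value combinations within 13 GB:
- A+D: memory 3+7=10, value 21+29=50
- A+C: memory 3+10=13, value 21+25=46
- A+B: memory 3+8=11, value 21+12=33
- D: memory 7, value 29
Best: 50 rps.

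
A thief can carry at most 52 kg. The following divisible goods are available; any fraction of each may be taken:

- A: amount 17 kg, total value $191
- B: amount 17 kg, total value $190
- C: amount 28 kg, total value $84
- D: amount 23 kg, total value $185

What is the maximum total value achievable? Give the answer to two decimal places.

Take in order of value per unit:
- A (191/17 per unit): all 17 → value 191, running total 191.00
- B (190/17 per unit): all 17 → value 190, running total 381.00
- D (185/23 per unit): 18 of 23 → value 18×185/23 = 144.7826, running total 525.78
Total 525.78.

525.78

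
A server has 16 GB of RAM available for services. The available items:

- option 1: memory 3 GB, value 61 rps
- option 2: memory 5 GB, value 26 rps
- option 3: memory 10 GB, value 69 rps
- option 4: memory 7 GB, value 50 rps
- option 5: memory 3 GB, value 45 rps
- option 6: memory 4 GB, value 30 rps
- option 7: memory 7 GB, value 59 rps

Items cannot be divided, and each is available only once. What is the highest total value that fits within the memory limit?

175 rps

Check high-value combinations within 16 GB:
- option 1+option 3+option 5: memory 3+10+3=16, value 61+69+45=175
- option 1+option 5+option 7: memory 3+3+7=13, value 61+45+59=165
- option 1+option 2+option 5+option 6: memory 3+5+3+4=15, value 61+26+45+30=162
- option 1+option 4+option 5: memory 3+7+3=13, value 61+50+45=156
- option 1+option 6+option 7: memory 3+4+7=14, value 61+30+59=150
Best: 175 rps.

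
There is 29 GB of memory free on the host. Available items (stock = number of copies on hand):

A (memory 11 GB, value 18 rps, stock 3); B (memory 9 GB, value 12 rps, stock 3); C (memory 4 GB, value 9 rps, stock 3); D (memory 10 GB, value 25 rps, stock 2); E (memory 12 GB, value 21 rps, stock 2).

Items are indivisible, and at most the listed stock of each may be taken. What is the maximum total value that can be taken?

Best selections within memory 29 and stock limits:
- 2×C + 2×D: memory 28, value 68
- 1×B + 2×D: memory 29, value 62
- 1×A + 2×C + 1×D: memory 29, value 61
- 1×C + 2×D: memory 24, value 59
Best: 68 rps.

68 rps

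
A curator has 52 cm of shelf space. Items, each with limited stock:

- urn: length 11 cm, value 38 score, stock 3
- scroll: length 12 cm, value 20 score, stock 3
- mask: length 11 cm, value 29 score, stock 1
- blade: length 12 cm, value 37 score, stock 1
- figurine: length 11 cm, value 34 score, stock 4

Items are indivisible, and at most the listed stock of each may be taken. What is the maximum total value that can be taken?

Top feasible selections:
- 3×urn + 1×blade: length 45, value 151
- 3×urn + 1×figurine: length 44, value 148
- 2×urn + 1×blade + 1×figurine: length 45, value 147
Best: 151 score.

151 score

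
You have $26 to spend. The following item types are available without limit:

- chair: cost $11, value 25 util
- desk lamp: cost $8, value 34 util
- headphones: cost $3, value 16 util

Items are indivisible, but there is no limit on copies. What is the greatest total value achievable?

130 util

Best value-per-unit is headphones at 16/3; filling with it alone gives 8×16 = 128.
Optimal mix: 1×desk lamp + 6×headphones → cost 26, value 130.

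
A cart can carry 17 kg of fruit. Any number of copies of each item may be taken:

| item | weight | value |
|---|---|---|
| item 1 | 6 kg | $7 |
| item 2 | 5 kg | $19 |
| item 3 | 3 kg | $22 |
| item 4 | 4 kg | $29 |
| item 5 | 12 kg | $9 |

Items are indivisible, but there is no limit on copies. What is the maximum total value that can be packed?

Best value-per-unit is item 3 at 22/3; filling with it alone gives 5×22 = 110.
Optimal mix: 3×item 3 + 2×item 4 → weight 17, value 124.

$124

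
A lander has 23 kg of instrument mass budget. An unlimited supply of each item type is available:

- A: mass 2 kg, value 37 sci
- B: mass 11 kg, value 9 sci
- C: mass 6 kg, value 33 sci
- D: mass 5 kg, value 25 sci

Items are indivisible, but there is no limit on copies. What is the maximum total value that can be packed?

407 sci

Best value-per-unit is A at 37/2, and filling with it alone uses mass 11×2=22. No mix of the others beats 11×37 = 407.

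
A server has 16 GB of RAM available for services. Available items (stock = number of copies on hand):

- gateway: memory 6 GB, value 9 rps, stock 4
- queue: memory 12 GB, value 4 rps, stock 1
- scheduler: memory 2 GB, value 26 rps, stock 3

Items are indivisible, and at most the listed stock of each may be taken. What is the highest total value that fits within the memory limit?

Best selections within memory 16 and stock limits:
- 1×gateway + 3×scheduler: memory 12, value 87
- 3×scheduler: memory 6, value 78
- 2×gateway + 2×scheduler: memory 16, value 70
Best: 87 rps.

87 rps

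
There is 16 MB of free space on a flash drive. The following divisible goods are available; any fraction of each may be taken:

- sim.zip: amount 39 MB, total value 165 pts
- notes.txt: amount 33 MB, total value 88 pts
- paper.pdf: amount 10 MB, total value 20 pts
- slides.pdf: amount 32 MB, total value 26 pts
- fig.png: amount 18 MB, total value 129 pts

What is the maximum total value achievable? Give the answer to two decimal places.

114.67

Take in order of value per unit:
- fig.png (129/18 per unit): 16 of 18 → value 16×129/18 = 114.6667, running total 114.67
Total 114.67.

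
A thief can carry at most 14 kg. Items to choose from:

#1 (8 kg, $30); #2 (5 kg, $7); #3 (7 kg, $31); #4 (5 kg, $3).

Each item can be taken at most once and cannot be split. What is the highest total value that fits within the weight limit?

$38

This is a 0/1 knapsack; check combinations near the capacity.
- #2+#3: weight 5+7=12, value 7+31=38
- #1+#2: weight 8+5=13, value 30+7=37
- #3+#4: weight 7+5=12, value 31+3=34
- #1+#4: weight 8+5=13, value 30+3=33
Best: $38.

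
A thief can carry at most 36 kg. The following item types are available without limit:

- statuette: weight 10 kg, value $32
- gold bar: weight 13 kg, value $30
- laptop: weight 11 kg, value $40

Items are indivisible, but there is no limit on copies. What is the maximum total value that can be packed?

$120

Best value-per-unit is laptop at 40/11, and filling with it alone uses weight 3×11=33. No mix of the others beats 3×40 = 120.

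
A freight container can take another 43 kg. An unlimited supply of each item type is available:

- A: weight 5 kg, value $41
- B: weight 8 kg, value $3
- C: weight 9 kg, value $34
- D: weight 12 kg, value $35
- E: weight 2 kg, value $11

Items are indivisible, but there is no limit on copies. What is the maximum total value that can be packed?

Best value-per-unit is A at 41/5; filling with it alone gives 8×41 = 328.
Optimal mix: 8×A + 1×E → weight 42, value 339.

$339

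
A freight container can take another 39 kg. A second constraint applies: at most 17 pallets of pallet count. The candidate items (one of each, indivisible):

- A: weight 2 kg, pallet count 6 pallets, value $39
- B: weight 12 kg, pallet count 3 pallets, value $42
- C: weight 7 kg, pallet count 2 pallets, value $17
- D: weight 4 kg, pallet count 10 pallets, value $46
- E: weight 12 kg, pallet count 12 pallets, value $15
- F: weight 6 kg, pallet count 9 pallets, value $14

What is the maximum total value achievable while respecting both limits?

Feasible sets respecting both limits:
- B+C+D: weight 23, pallet count 15, value 105
- A+B+C: weight 21, pallet count 11, value 98
- B+D: weight 16, pallet count 13, value 88
- A+D: weight 6, pallet count 16, value 85
Best: $105.

$105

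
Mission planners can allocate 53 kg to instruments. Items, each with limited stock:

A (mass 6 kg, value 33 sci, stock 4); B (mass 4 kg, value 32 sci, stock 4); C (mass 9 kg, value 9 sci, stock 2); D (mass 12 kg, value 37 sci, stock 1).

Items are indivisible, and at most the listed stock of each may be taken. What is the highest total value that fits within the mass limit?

Best selections within mass 53 and stock limits:
- 4×A + 4×B + 1×D: mass 52, value 297
- 4×A + 4×B + 1×C: mass 49, value 269
Best: 297 sci.

297 sci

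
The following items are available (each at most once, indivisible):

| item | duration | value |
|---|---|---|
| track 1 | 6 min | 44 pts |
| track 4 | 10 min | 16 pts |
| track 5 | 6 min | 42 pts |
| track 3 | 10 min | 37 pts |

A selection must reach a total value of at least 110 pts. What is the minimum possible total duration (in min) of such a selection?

Subsets with value ≥ 110, sorted by total duration:
- track 1+track 5+track 3: duration 22, value 123
- track 1+track 4+track 5+track 3: duration 32, value 139
Minimum duration: 22 min.

22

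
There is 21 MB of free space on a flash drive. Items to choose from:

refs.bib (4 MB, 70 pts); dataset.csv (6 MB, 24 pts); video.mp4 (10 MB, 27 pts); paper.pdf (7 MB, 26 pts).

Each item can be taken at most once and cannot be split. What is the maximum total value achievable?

Check high-value combinations within 21 MB:
- refs.bib+video.mp4+paper.pdf: size 4+10+7=21, value 70+27+26=123
- refs.bib+dataset.csv+video.mp4: size 4+6+10=20, value 70+24+27=121
- refs.bib+dataset.csv+paper.pdf: size 4+6+7=17, value 70+24+26=120
- refs.bib+video.mp4: size 4+10=14, value 70+27=97
Best: 123 pts.

123 pts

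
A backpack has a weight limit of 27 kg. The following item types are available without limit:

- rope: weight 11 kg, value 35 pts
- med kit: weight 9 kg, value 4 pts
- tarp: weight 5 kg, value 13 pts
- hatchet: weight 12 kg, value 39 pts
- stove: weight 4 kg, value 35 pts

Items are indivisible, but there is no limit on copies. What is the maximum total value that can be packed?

210 pts

Best value-per-unit is stove at 35/4, and filling with it alone uses weight 6×4=24. No mix of the others beats 6×35 = 210.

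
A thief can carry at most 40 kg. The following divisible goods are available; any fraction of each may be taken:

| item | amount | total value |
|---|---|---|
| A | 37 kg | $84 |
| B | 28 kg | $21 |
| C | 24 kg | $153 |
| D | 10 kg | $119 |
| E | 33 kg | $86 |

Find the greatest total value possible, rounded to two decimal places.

287.64

Take in order of value per unit:
- D (119/10 per unit): all 10 → value 119, running total 119.00
- C (153/24 per unit): all 24 → value 153, running total 272.00
- E (86/33 per unit): 6 of 33 → value 6×86/33 = 15.6364, running total 287.64
Total 287.64.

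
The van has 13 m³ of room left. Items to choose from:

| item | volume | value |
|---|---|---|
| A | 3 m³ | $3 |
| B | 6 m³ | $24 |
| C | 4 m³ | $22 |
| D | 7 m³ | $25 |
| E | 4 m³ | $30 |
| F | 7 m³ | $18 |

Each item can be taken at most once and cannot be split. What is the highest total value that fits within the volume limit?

Check high-value combinations within 13 m³:
- A+B+E: volume 3+6+4=13, value 3+24+30=57
- A+C+E: volume 3+4+4=11, value 3+22+30=55
- D+E: volume 7+4=11, value 25+30=55
- B+E: volume 6+4=10, value 24+30=54
Best: $57.

$57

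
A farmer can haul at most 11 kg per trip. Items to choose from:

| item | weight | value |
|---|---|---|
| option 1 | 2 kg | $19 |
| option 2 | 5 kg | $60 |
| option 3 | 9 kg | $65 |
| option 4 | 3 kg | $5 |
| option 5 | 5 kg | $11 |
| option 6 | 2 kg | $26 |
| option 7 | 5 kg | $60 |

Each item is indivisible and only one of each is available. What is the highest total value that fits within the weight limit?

This is a 0/1 knapsack; check combinations near the capacity.
- option 2+option 7: weight 5+5=10, value 60+60=120
- option 1+option 2+option 6: weight 2+5+2=9, value 19+60+26=105
- option 1+option 6+option 7: weight 2+2+5=9, value 19+26+60=105
- option 2+option 4+option 6: weight 5+3+2=10, value 60+5+26=91
Best: $120.

$120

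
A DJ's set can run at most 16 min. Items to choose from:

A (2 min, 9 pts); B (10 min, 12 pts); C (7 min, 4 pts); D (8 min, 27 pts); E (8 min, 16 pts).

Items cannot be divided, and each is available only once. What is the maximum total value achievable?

This is a 0/1 knapsack; check combinations near the capacity.
- D+E: duration 8+8=16, value 27+16=43
- A+D: duration 2+8=10, value 9+27=36
- C+D: duration 7+8=15, value 4+27=31
Best: 43 pts.

43 pts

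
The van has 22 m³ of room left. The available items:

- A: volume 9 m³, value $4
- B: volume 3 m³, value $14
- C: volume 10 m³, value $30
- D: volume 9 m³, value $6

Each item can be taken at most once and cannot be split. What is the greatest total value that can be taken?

$50

Check high-value combinations within 22 m³:
- B+C+D: volume 3+10+9=22, value 14+30+6=50
- A+B+C: volume 9+3+10=22, value 4+14+30=48
- B+C: volume 3+10=13, value 14+30=44
- C+D: volume 10+9=19, value 30+6=36
Best: $50.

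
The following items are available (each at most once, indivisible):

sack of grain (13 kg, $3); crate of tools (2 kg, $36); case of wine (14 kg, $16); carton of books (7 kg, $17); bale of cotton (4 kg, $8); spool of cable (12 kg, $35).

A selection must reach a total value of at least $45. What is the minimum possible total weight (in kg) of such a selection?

9

Subsets with value ≥ 45, sorted by total weight:
- crate of tools+carton of books: weight 9, value 53
- crate of tools+carton of books+bale of cotton: weight 13, value 61
- crate of tools+spool of cable: weight 14, value 71
Minimum weight: 9 kg.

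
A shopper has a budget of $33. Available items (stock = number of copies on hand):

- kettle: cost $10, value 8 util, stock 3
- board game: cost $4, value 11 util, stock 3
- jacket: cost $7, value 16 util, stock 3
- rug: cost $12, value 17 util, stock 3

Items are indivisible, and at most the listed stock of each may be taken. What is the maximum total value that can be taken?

81 util

Top feasible selections:
- 3×board game + 3×jacket: cost 33, value 81
- 2×board game + 3×jacket: cost 29, value 70
- 3×board game + 1×jacket + 1×rug: cost 31, value 66
Best: 81 util.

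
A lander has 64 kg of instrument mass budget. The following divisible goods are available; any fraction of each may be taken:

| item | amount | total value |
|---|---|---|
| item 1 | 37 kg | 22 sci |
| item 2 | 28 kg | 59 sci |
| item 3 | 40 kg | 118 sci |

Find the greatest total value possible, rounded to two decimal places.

Take in order of value per unit:
- item 3 (118/40 per unit): all 40 → value 118, running total 118.00
- item 2 (59/28 per unit): 24 of 28 → value 24×59/28 = 50.5714, running total 168.57
Total 168.57.

168.57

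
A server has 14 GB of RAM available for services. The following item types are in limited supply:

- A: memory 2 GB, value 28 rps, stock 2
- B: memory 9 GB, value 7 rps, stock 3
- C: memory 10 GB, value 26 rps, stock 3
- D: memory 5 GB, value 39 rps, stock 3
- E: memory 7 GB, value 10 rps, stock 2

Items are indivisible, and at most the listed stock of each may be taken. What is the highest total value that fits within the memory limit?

Top feasible selections:
- 2×A + 2×D: memory 14, value 134
- 1×A + 2×D: memory 12, value 106
Best: 134 rps.

134 rps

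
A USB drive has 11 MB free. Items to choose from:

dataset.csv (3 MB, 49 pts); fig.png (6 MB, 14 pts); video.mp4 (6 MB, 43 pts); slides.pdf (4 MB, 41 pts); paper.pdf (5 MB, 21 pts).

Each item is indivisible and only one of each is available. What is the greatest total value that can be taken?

Check high-value combinations within 11 MB:
- dataset.csv+video.mp4: size 3+6=9, value 49+43=92
- dataset.csv+slides.pdf: size 3+4=7, value 49+41=90
- video.mp4+slides.pdf: size 6+4=10, value 43+41=84
- dataset.csv+paper.pdf: size 3+5=8, value 49+21=70
Best: 92 pts.

92 pts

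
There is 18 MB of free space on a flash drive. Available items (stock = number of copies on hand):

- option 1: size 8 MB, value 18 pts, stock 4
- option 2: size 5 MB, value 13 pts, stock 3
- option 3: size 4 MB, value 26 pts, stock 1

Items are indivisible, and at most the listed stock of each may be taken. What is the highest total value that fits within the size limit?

Top feasible selections:
- 1×option 1 + 1×option 2 + 1×option 3: size 17, value 57
- 2×option 2 + 1×option 3: size 14, value 52
Best: 57 pts.

57 pts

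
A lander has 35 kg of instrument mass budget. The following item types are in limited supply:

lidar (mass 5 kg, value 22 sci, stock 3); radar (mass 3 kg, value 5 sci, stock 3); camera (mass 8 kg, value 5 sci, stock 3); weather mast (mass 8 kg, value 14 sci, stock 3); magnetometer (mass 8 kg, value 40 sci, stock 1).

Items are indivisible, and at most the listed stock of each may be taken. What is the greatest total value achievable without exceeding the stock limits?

125 sci

Top feasible selections:
- 3×lidar + 1×radar + 1×weather mast + 1×magnetometer: mass 34, value 125
- 3×lidar + 3×radar + 1×magnetometer: mass 32, value 121
Best: 125 sci.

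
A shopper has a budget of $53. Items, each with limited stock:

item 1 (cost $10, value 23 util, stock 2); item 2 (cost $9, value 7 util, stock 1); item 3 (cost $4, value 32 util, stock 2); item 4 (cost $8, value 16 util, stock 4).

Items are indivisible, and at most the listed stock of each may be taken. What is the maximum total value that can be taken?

158 util

Top feasible selections:
- 2×item 1 + 2×item 3 + 3×item 4: cost 52, value 158
- 1×item 1 + 2×item 3 + 4×item 4: cost 50, value 151
Best: 158 util.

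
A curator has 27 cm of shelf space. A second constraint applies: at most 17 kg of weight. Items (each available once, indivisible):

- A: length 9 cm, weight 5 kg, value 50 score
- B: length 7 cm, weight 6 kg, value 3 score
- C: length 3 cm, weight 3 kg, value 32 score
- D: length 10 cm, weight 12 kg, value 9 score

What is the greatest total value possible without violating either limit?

Feasible sets respecting both limits:
- A+B+C: length 19, weight 14, value 85
- A+C: length 12, weight 8, value 82
- A+D: length 19, weight 17, value 59
- A+B: length 16, weight 11, value 53
Best: 85 score.

85 score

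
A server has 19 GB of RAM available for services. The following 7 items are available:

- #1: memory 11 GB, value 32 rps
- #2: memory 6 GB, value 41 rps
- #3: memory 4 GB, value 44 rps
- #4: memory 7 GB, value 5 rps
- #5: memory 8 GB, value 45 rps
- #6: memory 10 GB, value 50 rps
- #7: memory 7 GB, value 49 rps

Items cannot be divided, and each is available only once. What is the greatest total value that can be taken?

This is a 0/1 knapsack; check combinations near the capacity.
- #3+#5+#7: memory 4+8+7=19, value 44+45+49=138
- #2+#3+#7: memory 6+4+7=17, value 41+44+49=134
- #2+#3+#5: memory 6+4+8=18, value 41+44+45=130
Best: 138 rps.

138 rps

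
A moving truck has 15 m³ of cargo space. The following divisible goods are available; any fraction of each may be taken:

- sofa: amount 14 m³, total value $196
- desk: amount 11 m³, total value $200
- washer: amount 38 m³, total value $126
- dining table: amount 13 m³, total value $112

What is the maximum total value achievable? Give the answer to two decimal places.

Take in order of value per unit:
- desk (200/11 per unit): all 11 → value 200, running total 200.00
- sofa (196/14 per unit): 4 of 14 → value 4×196/14 = 56.0000, running total 256.00
Total 256.00.

256.00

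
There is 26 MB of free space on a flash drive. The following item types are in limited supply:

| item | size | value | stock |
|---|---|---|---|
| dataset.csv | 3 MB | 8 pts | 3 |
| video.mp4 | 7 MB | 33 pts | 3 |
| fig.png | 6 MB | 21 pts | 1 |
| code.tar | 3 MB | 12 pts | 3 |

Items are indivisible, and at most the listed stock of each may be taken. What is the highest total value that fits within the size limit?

Best selections within size 26 and stock limits:
- 3×video.mp4 + 1×code.tar: size 24, value 111
- 2×video.mp4 + 1×fig.png + 2×code.tar: size 26, value 111
- 1×dataset.csv + 2×video.mp4 + 3×code.tar: size 26, value 110
Best: 111 pts.

111 pts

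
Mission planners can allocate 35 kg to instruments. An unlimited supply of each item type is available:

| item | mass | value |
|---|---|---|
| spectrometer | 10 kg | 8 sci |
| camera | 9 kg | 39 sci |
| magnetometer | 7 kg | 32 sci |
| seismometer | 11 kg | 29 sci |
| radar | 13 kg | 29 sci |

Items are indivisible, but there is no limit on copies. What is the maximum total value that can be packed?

160 sci

Best value-per-unit is magnetometer at 32/7, and filling with it alone uses mass 5×7=35. No mix of the others beats 5×32 = 160.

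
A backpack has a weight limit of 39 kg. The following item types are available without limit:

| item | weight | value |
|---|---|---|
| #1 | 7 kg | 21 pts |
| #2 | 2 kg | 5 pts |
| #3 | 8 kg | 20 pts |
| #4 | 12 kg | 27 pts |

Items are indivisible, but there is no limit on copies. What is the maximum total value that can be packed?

Best value-per-unit is #1 at 21/7; filling with it alone gives 5×21 = 105.
Optimal mix: 5×#1 + 2×#2 → weight 39, value 115.

115 pts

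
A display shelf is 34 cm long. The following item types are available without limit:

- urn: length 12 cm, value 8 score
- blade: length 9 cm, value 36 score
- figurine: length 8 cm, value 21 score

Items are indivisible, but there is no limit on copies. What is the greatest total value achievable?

Best value-per-unit is blade at 36/9; filling with it alone gives 3×36 = 108.
Optimal mix: 2×blade + 2×figurine → length 34, value 114.

114 score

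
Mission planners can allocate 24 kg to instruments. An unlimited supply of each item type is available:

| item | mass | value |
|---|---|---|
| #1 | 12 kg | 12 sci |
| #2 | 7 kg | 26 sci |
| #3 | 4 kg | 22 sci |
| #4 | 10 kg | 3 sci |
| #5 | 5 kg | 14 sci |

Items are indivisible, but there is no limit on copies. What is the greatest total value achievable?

Best value-per-unit is #3 at 22/4, and filling with it alone uses mass 6×4=24. No mix of the others beats 6×22 = 132.

132 sci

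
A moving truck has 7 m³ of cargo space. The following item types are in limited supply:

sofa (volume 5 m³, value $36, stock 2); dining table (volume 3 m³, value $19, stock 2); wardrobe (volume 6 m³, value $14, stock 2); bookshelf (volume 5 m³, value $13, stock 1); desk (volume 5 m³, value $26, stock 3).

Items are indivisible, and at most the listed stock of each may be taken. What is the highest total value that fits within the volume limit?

$38

Best selections within volume 7 and stock limits:
- 2×dining table: volume 6, value 38
- 1×sofa: volume 5, value 36
- 1×desk: volume 5, value 26
Best: $38.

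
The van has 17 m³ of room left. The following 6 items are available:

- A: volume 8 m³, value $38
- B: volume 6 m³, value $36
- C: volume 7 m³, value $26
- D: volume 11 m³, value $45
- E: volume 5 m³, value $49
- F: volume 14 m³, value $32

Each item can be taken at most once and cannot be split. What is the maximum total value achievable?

$94

Check high-value combinations within 17 m³:
- D+E: volume 11+5=16, value 45+49=94
- A+E: volume 8+5=13, value 38+49=87
- B+E: volume 6+5=11, value 36+49=85
Best: $94.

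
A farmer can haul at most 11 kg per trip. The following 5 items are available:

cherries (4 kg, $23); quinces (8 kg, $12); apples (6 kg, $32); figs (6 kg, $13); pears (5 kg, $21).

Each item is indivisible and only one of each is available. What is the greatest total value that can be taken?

Check high-value combinations within 11 kg:
- cherries+apples: weight 4+6=10, value 23+32=55
- apples+pears: weight 6+5=11, value 32+21=53
- cherries+pears: weight 4+5=9, value 23+21=44
- cherries+figs: weight 4+6=10, value 23+13=36
- figs+pears: weight 6+5=11, value 13+21=34
Best: $55.

$55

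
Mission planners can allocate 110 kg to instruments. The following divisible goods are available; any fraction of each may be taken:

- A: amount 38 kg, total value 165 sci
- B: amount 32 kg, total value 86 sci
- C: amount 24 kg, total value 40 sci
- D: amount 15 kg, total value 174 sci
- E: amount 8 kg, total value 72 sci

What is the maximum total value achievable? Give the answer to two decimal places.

525.33

Take in order of value per unit:
- D (174/15 per unit): all 15 → value 174, running total 174.00
- E (72/8 per unit): all 8 → value 72, running total 246.00
- A (165/38 per unit): all 38 → value 165, running total 411.00
- B (86/32 per unit): all 32 → value 86, running total 497.00
- C (40/24 per unit): 17 of 24 → value 17×40/24 = 28.3333, running total 525.33
Total 525.33.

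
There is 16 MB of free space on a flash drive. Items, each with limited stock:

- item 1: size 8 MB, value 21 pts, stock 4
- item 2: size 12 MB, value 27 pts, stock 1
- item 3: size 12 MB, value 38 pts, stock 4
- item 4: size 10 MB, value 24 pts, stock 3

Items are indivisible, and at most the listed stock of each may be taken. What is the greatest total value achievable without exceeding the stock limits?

Top feasible selections:
- 2×item 1: size 16, value 42
- 1×item 3: size 12, value 38
Best: 42 pts.

42 pts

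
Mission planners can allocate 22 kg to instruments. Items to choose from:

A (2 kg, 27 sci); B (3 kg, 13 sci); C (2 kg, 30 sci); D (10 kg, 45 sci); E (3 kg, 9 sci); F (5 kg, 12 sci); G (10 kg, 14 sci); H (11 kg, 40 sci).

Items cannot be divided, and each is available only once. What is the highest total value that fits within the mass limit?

Check high-value combinations within 22 kg:
- A+B+C+D+F: mass 2+3+2+10+5=22, value 27+13+30+45+12=127
- A+B+C+D+E: mass 2+3+2+10+3=20, value 27+13+30+45+9=124
- A+C+D+E+F: mass 2+2+10+3+5=22, value 27+30+45+9+12=123
- A+B+C+E+H: mass 2+3+2+3+11=21, value 27+13+30+9+40=119
- A+B+C+D: mass 2+3+2+10=17, value 27+13+30+45=115
Best: 127 sci.

127 sci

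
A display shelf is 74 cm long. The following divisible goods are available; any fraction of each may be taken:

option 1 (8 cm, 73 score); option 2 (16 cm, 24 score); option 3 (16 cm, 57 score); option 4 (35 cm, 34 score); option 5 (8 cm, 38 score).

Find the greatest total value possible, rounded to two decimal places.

Take in order of value per unit:
- option 1 (73/8 per unit): all 8 → value 73, running total 73.00
- option 5 (38/8 per unit): all 8 → value 38, running total 111.00
- option 3 (57/16 per unit): all 16 → value 57, running total 168.00
- option 2 (24/16 per unit): all 16 → value 24, running total 192.00
- option 4 (34/35 per unit): 26 of 35 → value 26×34/35 = 25.2571, running total 217.26
Total 217.26.

217.26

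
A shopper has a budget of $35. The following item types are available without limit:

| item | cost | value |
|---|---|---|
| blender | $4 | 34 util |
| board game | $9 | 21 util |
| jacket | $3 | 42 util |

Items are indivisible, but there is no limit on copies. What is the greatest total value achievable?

Best value-per-unit is jacket at 42/3, and filling with it alone uses cost 11×3=33. No mix of the others beats 11×42 = 462.

462 util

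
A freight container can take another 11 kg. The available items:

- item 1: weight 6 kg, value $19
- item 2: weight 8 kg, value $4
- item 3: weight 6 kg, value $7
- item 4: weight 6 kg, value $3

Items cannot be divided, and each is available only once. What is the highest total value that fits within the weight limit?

Check high-value combinations within 11 kg:
- item 1: weight 6, value 19
- item 3: weight 6, value 7
- item 2: weight 8, value 4
- item 4: weight 6, value 3
Best: $19.

$19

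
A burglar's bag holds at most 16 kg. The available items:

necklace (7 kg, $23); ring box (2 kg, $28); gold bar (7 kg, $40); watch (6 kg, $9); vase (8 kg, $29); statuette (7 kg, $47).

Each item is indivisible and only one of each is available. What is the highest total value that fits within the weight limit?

$115

Check high-value combinations within 16 kg:
- ring box+gold bar+statuette: weight 2+7+7=16, value 28+40+47=115
- necklace+ring box+statuette: weight 7+2+7=16, value 23+28+47=98
- necklace+ring box+gold bar: weight 7+2+7=16, value 23+28+40=91
- gold bar+statuette: weight 7+7=14, value 40+47=87
Best: $115.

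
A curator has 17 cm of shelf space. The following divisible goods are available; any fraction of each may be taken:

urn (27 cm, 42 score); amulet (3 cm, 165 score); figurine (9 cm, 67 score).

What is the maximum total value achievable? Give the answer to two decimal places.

Take in order of value per unit:
- amulet (165/3 per unit): all 3 → value 165, running total 165.00
- figurine (67/9 per unit): all 9 → value 67, running total 232.00
- urn (42/27 per unit): 5 of 27 → value 5×42/27 = 7.7778, running total 239.78
Total 239.78.

239.78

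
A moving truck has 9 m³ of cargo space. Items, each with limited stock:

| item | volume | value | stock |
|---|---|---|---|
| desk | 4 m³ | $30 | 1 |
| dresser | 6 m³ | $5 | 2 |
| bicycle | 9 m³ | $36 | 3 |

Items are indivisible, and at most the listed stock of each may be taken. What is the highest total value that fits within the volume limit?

$36

Best selections within volume 9 and stock limits:
- 1×bicycle: volume 9, value 36
- 1×desk: volume 4, value 30
- 1×dresser: volume 6, value 5
Best: $36.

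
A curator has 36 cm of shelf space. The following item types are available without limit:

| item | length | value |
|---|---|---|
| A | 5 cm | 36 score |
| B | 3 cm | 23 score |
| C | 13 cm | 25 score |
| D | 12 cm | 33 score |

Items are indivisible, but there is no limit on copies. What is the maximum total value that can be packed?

Best value-per-unit is B at 23/3, and filling with it alone uses length 12×3=36. No mix of the others beats 12×23 = 276.

276 score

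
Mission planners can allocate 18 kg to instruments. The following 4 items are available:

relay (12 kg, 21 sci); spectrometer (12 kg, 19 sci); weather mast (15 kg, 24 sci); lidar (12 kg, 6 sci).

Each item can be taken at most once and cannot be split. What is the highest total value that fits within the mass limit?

Check high-value combinations within 18 kg:
- weather mast: mass 15, value 24
- relay: mass 12, value 21
- spectrometer: mass 12, value 19
- lidar: mass 12, value 6
Best: 24 sci.

24 sci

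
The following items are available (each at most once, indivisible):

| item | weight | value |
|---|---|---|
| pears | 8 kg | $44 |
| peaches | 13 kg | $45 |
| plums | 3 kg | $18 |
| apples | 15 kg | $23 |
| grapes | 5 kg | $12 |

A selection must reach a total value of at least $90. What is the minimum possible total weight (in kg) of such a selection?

24

Subsets with value ≥ 90, sorted by total weight:
- pears+peaches+plums: weight 24, value 107
- pears+peaches+grapes: weight 26, value 101
- pears+peaches+plums+grapes: weight 29, value 119
- pears+plums+apples+grapes: weight 31, value 97
Minimum weight: 24 kg.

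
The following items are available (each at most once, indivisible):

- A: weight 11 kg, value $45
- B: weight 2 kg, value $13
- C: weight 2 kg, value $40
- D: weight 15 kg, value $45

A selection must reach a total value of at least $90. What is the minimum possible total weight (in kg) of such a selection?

15

Subsets with value ≥ 90, sorted by total weight:
- A+B+C: weight 15, value 98
- B+C+D: weight 19, value 98
- A+D: weight 26, value 90
Minimum weight: 15 kg.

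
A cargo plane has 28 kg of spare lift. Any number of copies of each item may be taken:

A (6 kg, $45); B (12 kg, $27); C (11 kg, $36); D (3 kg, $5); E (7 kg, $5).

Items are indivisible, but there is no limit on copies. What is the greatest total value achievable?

Best value-per-unit is A at 45/6; filling with it alone gives 4×45 = 180.
Optimal mix: 4×A + 1×D → weight 27, value 185.

$185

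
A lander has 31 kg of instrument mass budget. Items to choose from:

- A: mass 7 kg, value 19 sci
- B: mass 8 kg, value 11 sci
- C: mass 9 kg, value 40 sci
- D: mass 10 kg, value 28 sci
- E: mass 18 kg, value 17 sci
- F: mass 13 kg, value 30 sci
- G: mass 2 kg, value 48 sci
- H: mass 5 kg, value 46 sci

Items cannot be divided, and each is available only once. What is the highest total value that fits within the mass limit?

This is a 0/1 knapsack; check combinations near the capacity.
- C+F+G+H: mass 9+13+2+5=29, value 40+30+48+46=164
- A+B+C+G+H: mass 7+8+9+2+5=31, value 19+11+40+48+46=164
- C+D+G+H: mass 9+10+2+5=26, value 40+28+48+46=162
- A+C+G+H: mass 7+9+2+5=23, value 19+40+48+46=153
- D+F+G+H: mass 10+13+2+5=30, value 28+30+48+46=152
Best: 164 sci.

164 sci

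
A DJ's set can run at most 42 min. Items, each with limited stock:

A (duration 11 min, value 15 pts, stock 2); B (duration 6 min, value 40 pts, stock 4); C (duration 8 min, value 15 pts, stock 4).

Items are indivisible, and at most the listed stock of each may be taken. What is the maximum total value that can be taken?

190 pts

Best selections within duration 42 and stock limits:
- 4×B + 2×C: duration 40, value 190
- 4×B + 1×C: duration 32, value 175
Best: 190 pts.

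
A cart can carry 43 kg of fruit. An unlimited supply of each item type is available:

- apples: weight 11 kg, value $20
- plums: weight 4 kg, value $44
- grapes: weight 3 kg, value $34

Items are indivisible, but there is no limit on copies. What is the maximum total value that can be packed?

$486

Best value-per-unit is grapes at 34/3; filling with it alone gives 14×34 = 476.
Optimal mix: 1×plums + 13×grapes → weight 43, value 486.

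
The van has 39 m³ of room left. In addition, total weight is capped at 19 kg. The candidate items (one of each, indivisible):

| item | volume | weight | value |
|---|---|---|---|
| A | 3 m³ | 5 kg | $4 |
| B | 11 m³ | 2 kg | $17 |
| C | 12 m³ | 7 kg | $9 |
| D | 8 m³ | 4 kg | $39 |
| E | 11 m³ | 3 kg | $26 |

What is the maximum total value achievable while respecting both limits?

Feasible sets respecting both limits:
- A+B+D+E: volume 33, weight 14, value 86
- B+D+E: volume 30, weight 9, value 82
- A+C+D+E: volume 34, weight 19, value 78
- C+D+E: volume 31, weight 14, value 74
Best: $86.

$86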